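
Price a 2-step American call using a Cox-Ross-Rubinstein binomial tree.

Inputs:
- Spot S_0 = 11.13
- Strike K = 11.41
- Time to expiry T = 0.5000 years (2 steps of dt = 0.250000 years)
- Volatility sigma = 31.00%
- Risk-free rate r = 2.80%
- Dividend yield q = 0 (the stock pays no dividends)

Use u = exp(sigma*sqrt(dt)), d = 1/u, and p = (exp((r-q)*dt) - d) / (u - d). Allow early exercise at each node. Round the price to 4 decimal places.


dt = T/N = 0.250000
u = exp(sigma*sqrt(dt)) = 1.167658; d = 1/u = 0.856415
p = (exp((r-q)*dt) - d) / (u - d) = 0.483897
Discount per step: exp(-r*dt) = 0.993024
Stock lattice S(k, i) with i counting down-moves:
  k=0: S(0,0) = 11.1300
  k=1: S(1,0) = 12.9960; S(1,1) = 9.5319
  k=2: S(2,0) = 15.1749; S(2,1) = 11.1300; S(2,2) = 8.1633
Terminal payoffs V(N, i) = max(S_T - K, 0):
  V(2,0) = 3.764922; V(2,1) = 0.000000; V(2,2) = 0.000000
Backward induction: V(k, i) = exp(-r*dt) * [p * V(k+1, i) + (1-p) * V(k+1, i+1)]; then take max(V_cont, immediate exercise) for American.
  V(1,0) = exp(-r*dt) * [p*3.764922 + (1-p)*0.000000] = 1.809125; exercise = 1.586033; V(1,0) = max -> 1.809125
  V(1,1) = exp(-r*dt) * [p*0.000000 + (1-p)*0.000000] = 0.000000; exercise = 0.000000; V(1,1) = max -> 0.000000
  V(0,0) = exp(-r*dt) * [p*1.809125 + (1-p)*0.000000] = 0.869323; exercise = 0.000000; V(0,0) = max -> 0.869323

Answer: Price = V(0,0) = 0.8693


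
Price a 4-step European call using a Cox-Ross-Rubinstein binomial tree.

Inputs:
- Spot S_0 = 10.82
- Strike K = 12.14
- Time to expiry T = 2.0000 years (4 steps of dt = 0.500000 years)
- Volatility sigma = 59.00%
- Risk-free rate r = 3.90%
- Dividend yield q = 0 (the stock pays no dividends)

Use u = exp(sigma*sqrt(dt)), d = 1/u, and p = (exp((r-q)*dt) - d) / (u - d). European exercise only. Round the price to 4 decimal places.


dt = T/N = 0.500000
u = exp(sigma*sqrt(dt)) = 1.517695; d = 1/u = 0.658894
p = (exp((r-q)*dt) - d) / (u - d) = 0.420118
Discount per step: exp(-r*dt) = 0.980689
Stock lattice S(k, i) with i counting down-moves:
  k=0: S(0,0) = 10.8200
  k=1: S(1,0) = 16.4215; S(1,1) = 7.1292
  k=2: S(2,0) = 24.9228; S(2,1) = 10.8200; S(2,2) = 4.6974
  k=3: S(3,0) = 37.8252; S(3,1) = 16.4215; S(3,2) = 7.1292; S(3,3) = 3.0951
  k=4: S(4,0) = 57.4071; S(4,1) = 24.9228; S(4,2) = 10.8200; S(4,3) = 4.6974; S(4,4) = 2.0393
Terminal payoffs V(N, i) = max(S_T - K, 0):
  V(4,0) = 45.267117; V(4,1) = 12.782781; V(4,2) = 0.000000; V(4,3) = 0.000000; V(4,4) = 0.000000
Backward induction: V(k, i) = exp(-r*dt) * [p * V(k+1, i) + (1-p) * V(k+1, i+1)].
  V(3,0) = exp(-r*dt) * [p*45.267117 + (1-p)*12.782781] = 25.919627
  V(3,1) = exp(-r*dt) * [p*12.782781 + (1-p)*0.000000] = 5.266564
  V(3,2) = exp(-r*dt) * [p*0.000000 + (1-p)*0.000000] = 0.000000
  V(3,3) = exp(-r*dt) * [p*0.000000 + (1-p)*0.000000] = 0.000000
  V(2,0) = exp(-r*dt) * [p*25.919627 + (1-p)*5.266564] = 13.674018
  V(2,1) = exp(-r*dt) * [p*5.266564 + (1-p)*0.000000] = 2.169849
  V(2,2) = exp(-r*dt) * [p*0.000000 + (1-p)*0.000000] = 0.000000
  V(1,0) = exp(-r*dt) * [p*13.674018 + (1-p)*2.169849] = 6.867717
  V(1,1) = exp(-r*dt) * [p*2.169849 + (1-p)*0.000000] = 0.893988
  V(0,0) = exp(-r*dt) * [p*6.867717 + (1-p)*0.893988] = 3.337928

Answer: Price = V(0,0) = 3.3379


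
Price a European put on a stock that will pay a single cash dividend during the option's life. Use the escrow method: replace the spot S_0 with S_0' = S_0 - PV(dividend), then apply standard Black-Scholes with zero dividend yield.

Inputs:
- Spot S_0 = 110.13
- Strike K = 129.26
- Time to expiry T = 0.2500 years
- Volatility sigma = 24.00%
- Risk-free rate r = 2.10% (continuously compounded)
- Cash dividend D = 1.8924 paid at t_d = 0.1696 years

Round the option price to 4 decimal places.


Answer: Price = 20.8187

Derivation:
PV(D) = D * exp(-r * t_d) = 1.8924 * 0.99644473 = 1.88567202
S_0' = S_0 - PV(D) = 110.1300 - 1.88567202 = 108.24432798
d1 = (ln(S_0'/K) + (r + sigma^2/2)*T) / (sigma*sqrt(T)) = -1.37487426
d2 = d1 - sigma*sqrt(T) = -1.49487426
exp(-rT) = 0.99476376
N(-d1) = 0.91541479; N(-d2) = 0.93252637
P = K * exp(-rT) * N(-d2) - S_0' * N(-d1) = 129.2600 * 0.99476376 * 0.93252637 - 108.24432798 * 0.91541479 = 20.8187


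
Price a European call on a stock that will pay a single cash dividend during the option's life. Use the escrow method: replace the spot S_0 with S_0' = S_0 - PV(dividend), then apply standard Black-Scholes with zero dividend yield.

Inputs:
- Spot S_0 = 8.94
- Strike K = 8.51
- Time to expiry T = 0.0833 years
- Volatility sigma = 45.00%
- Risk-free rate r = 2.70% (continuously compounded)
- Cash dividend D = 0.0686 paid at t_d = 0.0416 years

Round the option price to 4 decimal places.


Answer: Price = 0.6651

Derivation:
PV(D) = D * exp(-r * t_d) = 0.0686 * 0.99887743 = 0.06852299
S_0' = S_0 - PV(D) = 8.9400 - 0.06852299 = 8.87147701
d1 = (ln(S_0'/K) + (r + sigma^2/2)*T) / (sigma*sqrt(T)) = 0.40255202
d2 = d1 - sigma*sqrt(T) = 0.27267420
exp(-rT) = 0.99775343
N(d1) = 0.65636110; N(d2) = 0.60744816
C = S_0' * N(d1) - K * exp(-rT) * N(d2) = 8.87147701 * 0.65636110 - 8.5100 * 0.99775343 * 0.60744816 = 0.6651


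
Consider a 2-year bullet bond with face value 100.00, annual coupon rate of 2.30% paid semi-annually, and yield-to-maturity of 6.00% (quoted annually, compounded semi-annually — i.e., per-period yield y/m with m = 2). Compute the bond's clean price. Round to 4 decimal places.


Answer: Price = 93.1234

Derivation:
Coupon per period c = face * coupon_rate / m = 1.150000
Periods per year m = 2; per-period yield y/m = 0.030000
Number of cashflows N = 4
Cashflows (t years, CF_t, discount factor 1/(1+y/m)^(m*t), PV):
  t = 0.5000: CF_t = 1.150000, DF = 0.970874, PV = 1.116505
  t = 1.0000: CF_t = 1.150000, DF = 0.942596, PV = 1.083985
  t = 1.5000: CF_t = 1.150000, DF = 0.915142, PV = 1.052413
  t = 2.0000: CF_t = 101.150000, DF = 0.888487, PV = 89.870465
Price P = sum_t PV_t = 93.123368


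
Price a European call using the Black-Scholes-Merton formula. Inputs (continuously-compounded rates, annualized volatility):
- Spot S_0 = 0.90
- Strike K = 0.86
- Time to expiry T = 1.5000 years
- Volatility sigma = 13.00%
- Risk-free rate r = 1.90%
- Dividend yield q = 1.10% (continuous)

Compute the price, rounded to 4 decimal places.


Answer: Price = 0.0828

Derivation:
d1 = (ln(S/K) + (r - q + 0.5*sigma^2) * T) / (sigma * sqrt(T)) = 0.44051482
d2 = d1 - sigma * sqrt(T) = 0.28129798
exp(-rT) = 0.97190229; exp(-qT) = 0.98363538
C = S_0 * exp(-qT) * N(d1) - K * exp(-rT) * N(d2)
N(d1) = 0.67021786; N(d2) = 0.61075907
C = 0.9000 * 0.98363538 * 0.67021786 - 0.8600 * 0.97190229 * 0.61075907 = 0.0828


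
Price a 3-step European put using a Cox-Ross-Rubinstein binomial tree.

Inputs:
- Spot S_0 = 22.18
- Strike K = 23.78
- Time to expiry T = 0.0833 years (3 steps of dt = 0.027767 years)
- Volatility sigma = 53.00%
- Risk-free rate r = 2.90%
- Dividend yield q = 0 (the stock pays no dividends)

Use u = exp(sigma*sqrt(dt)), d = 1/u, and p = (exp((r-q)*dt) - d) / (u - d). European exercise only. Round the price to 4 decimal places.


dt = T/N = 0.027767
u = exp(sigma*sqrt(dt)) = 1.092333; d = 1/u = 0.915472
p = (exp((r-q)*dt) - d) / (u - d) = 0.482490
Discount per step: exp(-r*dt) = 0.999195
Stock lattice S(k, i) with i counting down-moves:
  k=0: S(0,0) = 22.1800
  k=1: S(1,0) = 24.2279; S(1,1) = 20.3052
  k=2: S(2,0) = 26.4650; S(2,1) = 22.1800; S(2,2) = 18.5888
  k=3: S(3,0) = 28.9086; S(3,1) = 24.2279; S(3,2) = 20.3052; S(3,3) = 17.0175
Terminal payoffs V(N, i) = max(K - S_T, 0):
  V(3,0) = 0.000000; V(3,1) = 0.000000; V(3,2) = 3.474834; V(3,3) = 6.762470
Backward induction: V(k, i) = exp(-r*dt) * [p * V(k+1, i) + (1-p) * V(k+1, i+1)].
  V(2,0) = exp(-r*dt) * [p*0.000000 + (1-p)*0.000000] = 0.000000
  V(2,1) = exp(-r*dt) * [p*0.000000 + (1-p)*3.474834] = 1.796814
  V(2,2) = exp(-r*dt) * [p*3.474834 + (1-p)*6.762470] = 5.172052
  V(1,0) = exp(-r*dt) * [p*0.000000 + (1-p)*1.796814] = 0.929120
  V(1,1) = exp(-r*dt) * [p*1.796814 + (1-p)*5.172052] = 3.540680
  V(0,0) = exp(-r*dt) * [p*0.929120 + (1-p)*3.540680] = 2.278792

Answer: Price = V(0,0) = 2.2788


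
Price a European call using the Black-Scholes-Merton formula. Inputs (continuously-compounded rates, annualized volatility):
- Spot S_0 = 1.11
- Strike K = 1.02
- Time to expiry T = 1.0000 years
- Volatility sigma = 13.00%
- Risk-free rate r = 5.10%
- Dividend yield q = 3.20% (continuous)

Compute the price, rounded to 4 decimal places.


Answer: Price = 0.1218

Derivation:
d1 = (ln(S/K) + (r - q + 0.5*sigma^2) * T) / (sigma * sqrt(T)) = 0.86159529
d2 = d1 - sigma * sqrt(T) = 0.73159529
exp(-rT) = 0.95027867; exp(-qT) = 0.96850658
C = S_0 * exp(-qT) * N(d1) - K * exp(-rT) * N(d2)
N(d1) = 0.80554487; N(d2) = 0.76779219
C = 1.1100 * 0.96850658 * 0.80554487 - 1.0200 * 0.95027867 * 0.76779219 = 0.1218


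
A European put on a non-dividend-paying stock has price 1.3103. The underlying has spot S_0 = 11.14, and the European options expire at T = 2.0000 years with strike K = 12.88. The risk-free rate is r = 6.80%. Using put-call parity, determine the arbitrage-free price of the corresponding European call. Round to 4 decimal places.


Put-call parity: C - P = S_0 * exp(-qT) - K * exp(-rT).
S_0 * exp(-qT) = 11.1400 * 1.00000000 = 11.14000000
K * exp(-rT) = 12.8800 * 0.87284263 = 11.24221311
C = P + S*exp(-qT) - K*exp(-rT)
C = 1.3103 + 11.14000000 - 11.24221311 = 1.2081

Answer: Call price = 1.2081


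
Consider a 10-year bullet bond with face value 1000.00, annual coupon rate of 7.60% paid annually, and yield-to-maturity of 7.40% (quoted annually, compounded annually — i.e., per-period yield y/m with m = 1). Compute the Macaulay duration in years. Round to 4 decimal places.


Answer: Macaulay duration = 7.3719 years

Derivation:
Coupon per period c = face * coupon_rate / m = 76.000000
Periods per year m = 1; per-period yield y/m = 0.074000
Number of cashflows N = 10
Cashflows (t years, CF_t, discount factor 1/(1+y/m)^(m*t), PV):
  t = 1.0000: CF_t = 76.000000, DF = 0.931099, PV = 70.763501
  t = 2.0000: CF_t = 76.000000, DF = 0.866945, PV = 65.887803
  t = 3.0000: CF_t = 76.000000, DF = 0.807211, PV = 61.348048
  t = 4.0000: CF_t = 76.000000, DF = 0.751593, PV = 57.121087
  t = 5.0000: CF_t = 76.000000, DF = 0.699808, PV = 53.185370
  t = 6.0000: CF_t = 76.000000, DF = 0.651590, PV = 49.520829
  t = 7.0000: CF_t = 76.000000, DF = 0.606694, PV = 46.108779
  t = 8.0000: CF_t = 76.000000, DF = 0.564892, PV = 42.931824
  t = 9.0000: CF_t = 76.000000, DF = 0.525971, PV = 39.973765
  t = 10.0000: CF_t = 1076.000000, DF = 0.489731, PV = 526.950059
Price P = sum_t PV_t = 1013.791067
Macaulay numerator sum_t t * PV_t:
  t * PV_t at t = 1.0000: 70.763501
  t * PV_t at t = 2.0000: 131.775607
  t * PV_t at t = 3.0000: 184.044144
  t * PV_t at t = 4.0000: 228.484350
  t * PV_t at t = 5.0000: 265.926850
  t * PV_t at t = 6.0000: 297.124972
  t * PV_t at t = 7.0000: 322.761454
  t * PV_t at t = 8.0000: 343.454593
  t * PV_t at t = 9.0000: 359.763889
  t * PV_t at t = 10.0000: 5269.500593
Macaulay duration D = (sum_t t * PV_t) / P = 7473.599953 / 1013.791067 = 7.371933


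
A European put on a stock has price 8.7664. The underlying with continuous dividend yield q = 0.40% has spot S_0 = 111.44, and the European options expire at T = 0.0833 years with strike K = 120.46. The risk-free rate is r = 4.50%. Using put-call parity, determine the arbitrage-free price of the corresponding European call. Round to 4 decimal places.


Put-call parity: C - P = S_0 * exp(-qT) - K * exp(-rT).
S_0 * exp(-qT) = 111.4400 * 0.99966686 = 111.40287438
K * exp(-rT) = 120.4600 * 0.99625852 = 120.00930094
C = P + S*exp(-qT) - K*exp(-rT)
C = 8.7664 + 111.40287438 - 120.00930094 = 0.1600

Answer: Call price = 0.1600


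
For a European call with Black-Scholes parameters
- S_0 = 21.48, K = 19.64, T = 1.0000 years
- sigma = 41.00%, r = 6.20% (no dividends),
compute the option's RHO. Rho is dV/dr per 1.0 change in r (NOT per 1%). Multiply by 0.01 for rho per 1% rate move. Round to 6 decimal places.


d1 = 0.5746438213; d2 = 0.1646438213
phi(d1) = 0.3382241986; exp(-qT) = 1.0000000000; exp(-rT) = 0.9398828868
N(d2) = 0.5653878313
Rho = K*T*exp(-rT)*N(d2) = 19.6400 * 1.0000 * 0.9398828868 * 0.5653878313 = 10.436664

Answer: Rho = 10.436664


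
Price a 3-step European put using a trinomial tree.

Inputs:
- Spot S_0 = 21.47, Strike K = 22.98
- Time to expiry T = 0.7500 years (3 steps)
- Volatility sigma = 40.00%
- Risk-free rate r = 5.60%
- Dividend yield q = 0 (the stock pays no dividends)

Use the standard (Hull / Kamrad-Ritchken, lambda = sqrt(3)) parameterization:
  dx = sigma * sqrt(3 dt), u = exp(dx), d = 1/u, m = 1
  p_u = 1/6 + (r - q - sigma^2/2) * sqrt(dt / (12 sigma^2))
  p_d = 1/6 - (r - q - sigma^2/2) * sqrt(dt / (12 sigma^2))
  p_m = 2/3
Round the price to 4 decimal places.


dt = T/N = 0.250000; dx = sigma*sqrt(3*dt) = 0.346410
u = exp(dx) = 1.413982; d = 1/u = 0.707222
p_u = 0.158006, p_m = 0.666667, p_d = 0.175327
Discount per step: exp(-r*dt) = 0.986098
Stock lattice S(k, j) with j the centered position index:
  k=0: S(0,+0) = 21.4700
  k=1: S(1,-1) = 15.1841; S(1,+0) = 21.4700; S(1,+1) = 30.3582
  k=2: S(2,-2) = 10.7385; S(2,-1) = 15.1841; S(2,+0) = 21.4700; S(2,+1) = 30.3582; S(2,+2) = 42.9260
  k=3: S(3,-3) = 7.5945; S(3,-2) = 10.7385; S(3,-1) = 15.1841; S(3,+0) = 21.4700; S(3,+1) = 30.3582; S(3,+2) = 42.9260; S(3,+3) = 60.6966
Terminal payoffs V(N, j) = max(K - S_T, 0):
  V(3,-3) = 15.385486; V(3,-2) = 12.241491; V(3,-1) = 7.795936; V(3,+0) = 1.510000; V(3,+1) = 0.000000; V(3,+2) = 0.000000; V(3,+3) = 0.000000
Backward induction: V(k, j) = exp(-r*dt) * [p_u * V(k+1, j+1) + p_m * V(k+1, j) + p_d * V(k+1, j-1)]
  V(2,-2) = exp(-r*dt) * [p_u*7.795936 + p_m*12.241491 + p_d*15.385486] = 11.922207
  V(2,-1) = exp(-r*dt) * [p_u*1.510000 + p_m*7.795936 + p_d*12.241491] = 7.476733
  V(2,+0) = exp(-r*dt) * [p_u*0.000000 + p_m*1.510000 + p_d*7.795936] = 2.340507
  V(2,+1) = exp(-r*dt) * [p_u*0.000000 + p_m*0.000000 + p_d*1.510000] = 0.261063
  V(2,+2) = exp(-r*dt) * [p_u*0.000000 + p_m*0.000000 + p_d*0.000000] = 0.000000
  V(1,-1) = exp(-r*dt) * [p_u*2.340507 + p_m*7.476733 + p_d*11.922207] = 7.341089
  V(1,+0) = exp(-r*dt) * [p_u*0.261063 + p_m*2.340507 + p_d*7.476733] = 2.871970
  V(1,+1) = exp(-r*dt) * [p_u*0.000000 + p_m*0.261063 + p_d*2.340507] = 0.576271
  V(0,+0) = exp(-r*dt) * [p_u*0.576271 + p_m*2.871970 + p_d*7.341089] = 3.247014

Answer: Price = V(0,0) = 3.2470


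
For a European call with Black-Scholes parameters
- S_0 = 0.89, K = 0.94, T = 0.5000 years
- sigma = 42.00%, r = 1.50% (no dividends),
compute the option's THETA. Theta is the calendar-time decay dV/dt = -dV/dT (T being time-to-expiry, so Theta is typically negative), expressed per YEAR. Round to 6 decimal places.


d1 = -0.0102982107; d2 = -0.3072830588
phi(d1) = 0.3989211264; exp(-qT) = 1.0000000000; exp(-rT) = 0.9925280548
Theta = -S*exp(-qT)*phi(d1)*sigma/(2*sqrt(T)) - r*K*exp(-rT)*N(d2) + q*S*exp(-qT)*N(d1)
N(d1) = 0.4958916810; N(d2) = 0.3793139647; sqrt(T) = 0.7071067812
Term 1 = -0.8900 * 1.0000000000 * 0.3989211264 * 0.4200 / (2 * 0.7071067812) = -0.1054414418
Term 2 = -0.0150 * 0.9400 * 0.9925280548 * 0.3793139647 = -0.0053083645
Term 3 = 0 (no dividend yield, q = 0)
Theta = -0.1054414418 + (-0.0053083645) + (0.0000000000) = -0.110750

Answer: Theta = -0.110750


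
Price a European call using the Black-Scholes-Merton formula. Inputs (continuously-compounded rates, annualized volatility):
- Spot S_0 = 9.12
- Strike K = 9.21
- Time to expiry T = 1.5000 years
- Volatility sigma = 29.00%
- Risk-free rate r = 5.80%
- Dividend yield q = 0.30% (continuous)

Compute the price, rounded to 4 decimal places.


d1 = (ln(S/K) + (r - q + 0.5*sigma^2) * T) / (sigma * sqrt(T)) = 0.38221881
d2 = d1 - sigma * sqrt(T) = 0.02704280
exp(-rT) = 0.91667710; exp(-qT) = 0.99551011
C = S_0 * exp(-qT) * N(d1) - K * exp(-rT) * N(d2)
N(d1) = 0.64885047; N(d2) = 0.51078720
C = 9.1200 * 0.99551011 * 0.64885047 - 9.2100 * 0.91667710 * 0.51078720 = 1.5786

Answer: Price = 1.5786


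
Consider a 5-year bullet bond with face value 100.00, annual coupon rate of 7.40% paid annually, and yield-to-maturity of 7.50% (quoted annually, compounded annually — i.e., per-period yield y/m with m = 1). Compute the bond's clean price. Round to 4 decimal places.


Answer: Price = 99.5954

Derivation:
Coupon per period c = face * coupon_rate / m = 7.400000
Periods per year m = 1; per-period yield y/m = 0.075000
Number of cashflows N = 5
Cashflows (t years, CF_t, discount factor 1/(1+y/m)^(m*t), PV):
  t = 1.0000: CF_t = 7.400000, DF = 0.930233, PV = 6.883721
  t = 2.0000: CF_t = 7.400000, DF = 0.865333, PV = 6.403461
  t = 3.0000: CF_t = 7.400000, DF = 0.804961, PV = 5.956708
  t = 4.0000: CF_t = 7.400000, DF = 0.748801, PV = 5.541124
  t = 5.0000: CF_t = 107.400000, DF = 0.696559, PV = 74.810397
Price P = sum_t PV_t = 99.595412


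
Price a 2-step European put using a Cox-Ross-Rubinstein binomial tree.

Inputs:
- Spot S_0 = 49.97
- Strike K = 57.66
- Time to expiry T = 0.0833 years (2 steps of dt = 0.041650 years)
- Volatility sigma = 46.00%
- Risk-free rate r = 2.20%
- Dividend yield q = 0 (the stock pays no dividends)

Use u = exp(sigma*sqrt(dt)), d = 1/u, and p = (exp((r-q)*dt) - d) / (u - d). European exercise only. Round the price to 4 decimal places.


dt = T/N = 0.041650
u = exp(sigma*sqrt(dt)) = 1.098426; d = 1/u = 0.910394
p = (exp((r-q)*dt) - d) / (u - d) = 0.481423
Discount per step: exp(-r*dt) = 0.999084
Stock lattice S(k, i) with i counting down-moves:
  k=0: S(0,0) = 49.9700
  k=1: S(1,0) = 54.8884; S(1,1) = 45.4924
  k=2: S(2,0) = 60.2908; S(2,1) = 49.9700; S(2,2) = 41.4160
Terminal payoffs V(N, i) = max(K - S_T, 0):
  V(2,0) = 0.000000; V(2,1) = 7.690000; V(2,2) = 16.244046
Backward induction: V(k, i) = exp(-r*dt) * [p * V(k+1, i) + (1-p) * V(k+1, i+1)].
  V(1,0) = exp(-r*dt) * [p*0.000000 + (1-p)*7.690000] = 3.984205
  V(1,1) = exp(-r*dt) * [p*7.690000 + (1-p)*16.244046] = 12.114826
  V(0,0) = exp(-r*dt) * [p*3.984205 + (1-p)*12.114826] = 8.193047

Answer: Price = V(0,0) = 8.1930


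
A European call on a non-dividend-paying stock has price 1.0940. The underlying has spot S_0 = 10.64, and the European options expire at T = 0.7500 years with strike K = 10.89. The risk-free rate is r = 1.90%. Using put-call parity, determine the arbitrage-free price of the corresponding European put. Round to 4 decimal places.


Put-call parity: C - P = S_0 * exp(-qT) - K * exp(-rT).
S_0 * exp(-qT) = 10.6400 * 1.00000000 = 10.64000000
K * exp(-rT) = 10.8900 * 0.98585105 = 10.73591794
P = C - S*exp(-qT) + K*exp(-rT)
P = 1.0940 - 10.64000000 + 10.73591794 = 1.1899

Answer: Put price = 1.1899


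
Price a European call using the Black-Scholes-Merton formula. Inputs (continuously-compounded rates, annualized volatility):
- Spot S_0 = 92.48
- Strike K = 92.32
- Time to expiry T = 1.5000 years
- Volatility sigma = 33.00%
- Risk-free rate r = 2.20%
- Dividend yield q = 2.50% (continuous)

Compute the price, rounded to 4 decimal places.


d1 = (ln(S/K) + (r - q + 0.5*sigma^2) * T) / (sigma * sqrt(T)) = 0.19523325
d2 = d1 - sigma * sqrt(T) = -0.20893256
exp(-rT) = 0.96753856; exp(-qT) = 0.96319442
C = S_0 * exp(-qT) * N(d1) - K * exp(-rT) * N(d2)
N(d1) = 0.57739482; N(d2) = 0.41725044
C = 92.4800 * 0.96319442 * 0.57739482 - 92.3200 * 0.96753856 * 0.41725044 = 14.1620

Answer: Price = 14.1620


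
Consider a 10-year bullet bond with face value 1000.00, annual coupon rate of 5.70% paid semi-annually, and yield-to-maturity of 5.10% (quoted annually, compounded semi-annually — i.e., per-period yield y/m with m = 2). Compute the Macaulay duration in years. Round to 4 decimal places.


Coupon per period c = face * coupon_rate / m = 28.500000
Periods per year m = 2; per-period yield y/m = 0.025500
Number of cashflows N = 20
Cashflows (t years, CF_t, discount factor 1/(1+y/m)^(m*t), PV):
  t = 0.5000: CF_t = 28.500000, DF = 0.975134, PV = 27.791321
  t = 1.0000: CF_t = 28.500000, DF = 0.950886, PV = 27.100265
  t = 1.5000: CF_t = 28.500000, DF = 0.927242, PV = 26.426392
  t = 2.0000: CF_t = 28.500000, DF = 0.904185, PV = 25.769275
  t = 2.5000: CF_t = 28.500000, DF = 0.881702, PV = 25.128498
  t = 3.0000: CF_t = 28.500000, DF = 0.859777, PV = 24.503655
  t = 3.5000: CF_t = 28.500000, DF = 0.838398, PV = 23.894349
  t = 4.0000: CF_t = 28.500000, DF = 0.817551, PV = 23.300194
  t = 4.5000: CF_t = 28.500000, DF = 0.797222, PV = 22.720814
  t = 5.0000: CF_t = 28.500000, DF = 0.777398, PV = 22.155840
  t = 5.5000: CF_t = 28.500000, DF = 0.758067, PV = 21.604914
  t = 6.0000: CF_t = 28.500000, DF = 0.739217, PV = 21.067688
  t = 6.5000: CF_t = 28.500000, DF = 0.720836, PV = 20.543821
  t = 7.0000: CF_t = 28.500000, DF = 0.702912, PV = 20.032980
  t = 7.5000: CF_t = 28.500000, DF = 0.685433, PV = 19.534841
  t = 8.0000: CF_t = 28.500000, DF = 0.668389, PV = 19.049090
  t = 8.5000: CF_t = 28.500000, DF = 0.651769, PV = 18.575416
  t = 9.0000: CF_t = 28.500000, DF = 0.635562, PV = 18.113522
  t = 9.5000: CF_t = 28.500000, DF = 0.619758, PV = 17.663112
  t = 10.0000: CF_t = 1028.500000, DF = 0.604347, PV = 621.571369
Price P = sum_t PV_t = 1046.547357
Macaulay numerator sum_t t * PV_t:
  t * PV_t at t = 0.5000: 13.895661
  t * PV_t at t = 1.0000: 27.100265
  t * PV_t at t = 1.5000: 39.639587
  t * PV_t at t = 2.0000: 51.538550
  t * PV_t at t = 2.5000: 62.821246
  t * PV_t at t = 3.0000: 73.510965
  t * PV_t at t = 3.5000: 83.630222
  t * PV_t at t = 4.0000: 93.200777
  t * PV_t at t = 4.5000: 102.243661
  t * PV_t at t = 5.0000: 110.779198
  t * PV_t at t = 5.5000: 118.827029
  t * PV_t at t = 6.0000: 126.406130
  t * PV_t at t = 6.5000: 133.534835
  t * PV_t at t = 7.0000: 140.230859
  t * PV_t at t = 7.5000: 146.511310
  t * PV_t at t = 8.0000: 152.392717
  t * PV_t at t = 8.5000: 157.891040
  t * PV_t at t = 9.0000: 163.021695
  t * PV_t at t = 9.5000: 167.799567
  t * PV_t at t = 10.0000: 6215.713694
Macaulay duration D = (sum_t t * PV_t) / P = 8180.689009 / 1046.547357 = 7.816836

Answer: Macaulay duration = 7.8168 years


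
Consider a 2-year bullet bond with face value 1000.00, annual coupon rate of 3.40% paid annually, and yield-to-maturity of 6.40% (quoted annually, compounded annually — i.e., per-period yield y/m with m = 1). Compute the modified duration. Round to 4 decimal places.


Answer: Modified duration = 1.8479

Derivation:
Coupon per period c = face * coupon_rate / m = 34.000000
Periods per year m = 1; per-period yield y/m = 0.064000
Number of cashflows N = 2
Cashflows (t years, CF_t, discount factor 1/(1+y/m)^(m*t), PV):
  t = 1.0000: CF_t = 34.000000, DF = 0.939850, PV = 31.954887
  t = 2.0000: CF_t = 1034.000000, DF = 0.883317, PV = 913.350105
Price P = sum_t PV_t = 945.304992
First compute Macaulay numerator sum_t t * PV_t:
  t * PV_t at t = 1.0000: 31.954887
  t * PV_t at t = 2.0000: 1826.700209
Macaulay duration D = 1858.655096 / 945.304992 = 1.966196
Modified duration = D / (1 + y/m) = 1.966196 / (1 + 0.064000) = 1.847929


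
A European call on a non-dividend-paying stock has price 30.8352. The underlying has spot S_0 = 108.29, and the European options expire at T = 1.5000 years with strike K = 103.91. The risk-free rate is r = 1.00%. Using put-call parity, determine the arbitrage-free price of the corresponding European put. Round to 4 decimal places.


Answer: Put price = 24.9082

Derivation:
Put-call parity: C - P = S_0 * exp(-qT) - K * exp(-rT).
S_0 * exp(-qT) = 108.2900 * 1.00000000 = 108.29000000
K * exp(-rT) = 103.9100 * 0.98511194 = 102.36298164
P = C - S*exp(-qT) + K*exp(-rT)
P = 30.8352 - 108.29000000 + 102.36298164 = 24.9082


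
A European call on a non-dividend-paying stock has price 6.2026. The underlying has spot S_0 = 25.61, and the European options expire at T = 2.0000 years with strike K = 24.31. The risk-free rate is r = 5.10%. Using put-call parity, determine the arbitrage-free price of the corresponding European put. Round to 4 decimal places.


Answer: Put price = 2.5452

Derivation:
Put-call parity: C - P = S_0 * exp(-qT) - K * exp(-rT).
S_0 * exp(-qT) = 25.6100 * 1.00000000 = 25.61000000
K * exp(-rT) = 24.3100 * 0.90302955 = 21.95264840
P = C - S*exp(-qT) + K*exp(-rT)
P = 6.2026 - 25.61000000 + 21.95264840 = 2.5452


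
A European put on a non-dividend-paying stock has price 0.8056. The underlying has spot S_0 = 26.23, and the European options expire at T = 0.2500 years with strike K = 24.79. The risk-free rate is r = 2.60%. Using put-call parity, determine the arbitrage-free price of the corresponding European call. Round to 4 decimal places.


Put-call parity: C - P = S_0 * exp(-qT) - K * exp(-rT).
S_0 * exp(-qT) = 26.2300 * 1.00000000 = 26.23000000
K * exp(-rT) = 24.7900 * 0.99352108 = 24.62938756
C = P + S*exp(-qT) - K*exp(-rT)
C = 0.8056 + 26.23000000 - 24.62938756 = 2.4062

Answer: Call price = 2.4062


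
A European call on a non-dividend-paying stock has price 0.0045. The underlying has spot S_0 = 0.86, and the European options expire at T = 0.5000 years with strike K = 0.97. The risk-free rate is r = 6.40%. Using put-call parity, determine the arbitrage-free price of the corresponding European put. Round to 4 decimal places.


Put-call parity: C - P = S_0 * exp(-qT) - K * exp(-rT).
S_0 * exp(-qT) = 0.8600 * 1.00000000 = 0.86000000
K * exp(-rT) = 0.9700 * 0.96850658 = 0.93945138
P = C - S*exp(-qT) + K*exp(-rT)
P = 0.0045 - 0.86000000 + 0.93945138 = 0.0840

Answer: Put price = 0.0840


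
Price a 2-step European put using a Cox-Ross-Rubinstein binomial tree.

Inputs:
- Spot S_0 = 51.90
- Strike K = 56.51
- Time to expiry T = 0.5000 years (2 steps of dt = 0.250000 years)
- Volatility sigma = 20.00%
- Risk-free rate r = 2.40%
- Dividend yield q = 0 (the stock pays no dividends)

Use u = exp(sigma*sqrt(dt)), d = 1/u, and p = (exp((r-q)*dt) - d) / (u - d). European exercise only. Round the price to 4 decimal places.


dt = T/N = 0.250000
u = exp(sigma*sqrt(dt)) = 1.105171; d = 1/u = 0.904837
p = (exp((r-q)*dt) - d) / (u - d) = 0.505061
Discount per step: exp(-r*dt) = 0.994018
Stock lattice S(k, i) with i counting down-moves:
  k=0: S(0,0) = 51.9000
  k=1: S(1,0) = 57.3584; S(1,1) = 46.9611
  k=2: S(2,0) = 63.3908; S(2,1) = 51.9000; S(2,2) = 42.4921
Terminal payoffs V(N, i) = max(K - S_T, 0):
  V(2,0) = 0.000000; V(2,1) = 4.610000; V(2,2) = 14.017874
Backward induction: V(k, i) = exp(-r*dt) * [p * V(k+1, i) + (1-p) * V(k+1, i+1)].
  V(1,0) = exp(-r*dt) * [p*0.000000 + (1-p)*4.610000] = 2.268020
  V(1,1) = exp(-r*dt) * [p*4.610000 + (1-p)*14.017874] = 9.210893
  V(0,0) = exp(-r*dt) * [p*2.268020 + (1-p)*9.210893] = 5.670196

Answer: Price = V(0,0) = 5.6702


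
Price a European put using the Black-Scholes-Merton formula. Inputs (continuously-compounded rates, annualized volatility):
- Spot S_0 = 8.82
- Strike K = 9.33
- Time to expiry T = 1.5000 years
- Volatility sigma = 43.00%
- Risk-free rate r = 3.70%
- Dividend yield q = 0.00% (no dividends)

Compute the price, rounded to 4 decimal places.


d1 = (ln(S/K) + (r - q + 0.5*sigma^2) * T) / (sigma * sqrt(T)) = 0.26196601
d2 = d1 - sigma * sqrt(T) = -0.26467429
exp(-rT) = 0.94601202; exp(-qT) = 1.00000000
P = K * exp(-rT) * N(-d2) - S_0 * exp(-qT) * N(-d1)
N(-d1) = 0.39667382; N(-d2) = 0.60436981
P = 9.3300 * 0.94601202 * 0.60436981 - 8.8200 * 1.00000000 * 0.39667382 = 1.8357

Answer: Price = 1.8357


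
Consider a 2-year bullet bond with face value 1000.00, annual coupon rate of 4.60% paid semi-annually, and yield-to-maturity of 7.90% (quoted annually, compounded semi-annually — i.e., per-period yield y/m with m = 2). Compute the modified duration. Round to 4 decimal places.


Coupon per period c = face * coupon_rate / m = 23.000000
Periods per year m = 2; per-period yield y/m = 0.039500
Number of cashflows N = 4
Cashflows (t years, CF_t, discount factor 1/(1+y/m)^(m*t), PV):
  t = 0.5000: CF_t = 23.000000, DF = 0.962001, PV = 22.126022
  t = 1.0000: CF_t = 23.000000, DF = 0.925446, PV = 21.285255
  t = 1.5000: CF_t = 23.000000, DF = 0.890280, PV = 20.476435
  t = 2.0000: CF_t = 1023.000000, DF = 0.856450, PV = 876.148373
Price P = sum_t PV_t = 940.036086
First compute Macaulay numerator sum_t t * PV_t:
  t * PV_t at t = 0.5000: 11.063011
  t * PV_t at t = 1.0000: 21.285255
  t * PV_t at t = 1.5000: 30.714653
  t * PV_t at t = 2.0000: 1752.296747
Macaulay duration D = 1815.359666 / 940.036086 = 1.931160
Modified duration = D / (1 + y/m) = 1.931160 / (1 + 0.039500) = 1.857777

Answer: Modified duration = 1.8578


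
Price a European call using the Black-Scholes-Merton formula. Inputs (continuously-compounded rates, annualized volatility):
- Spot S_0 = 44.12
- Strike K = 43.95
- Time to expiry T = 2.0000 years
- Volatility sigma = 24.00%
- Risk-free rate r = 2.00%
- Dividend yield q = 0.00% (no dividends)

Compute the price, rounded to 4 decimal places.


d1 = (ln(S/K) + (r - q + 0.5*sigma^2) * T) / (sigma * sqrt(T)) = 0.29893107
d2 = d1 - sigma * sqrt(T) = -0.04048018
exp(-rT) = 0.96078944; exp(-qT) = 1.00000000
C = S_0 * exp(-qT) * N(d1) - K * exp(-rT) * N(d2)
N(d1) = 0.61750368; N(d2) = 0.48385515
C = 44.1200 * 1.00000000 * 0.61750368 - 43.9500 * 0.96078944 * 0.48385515 = 6.8127

Answer: Price = 6.8127


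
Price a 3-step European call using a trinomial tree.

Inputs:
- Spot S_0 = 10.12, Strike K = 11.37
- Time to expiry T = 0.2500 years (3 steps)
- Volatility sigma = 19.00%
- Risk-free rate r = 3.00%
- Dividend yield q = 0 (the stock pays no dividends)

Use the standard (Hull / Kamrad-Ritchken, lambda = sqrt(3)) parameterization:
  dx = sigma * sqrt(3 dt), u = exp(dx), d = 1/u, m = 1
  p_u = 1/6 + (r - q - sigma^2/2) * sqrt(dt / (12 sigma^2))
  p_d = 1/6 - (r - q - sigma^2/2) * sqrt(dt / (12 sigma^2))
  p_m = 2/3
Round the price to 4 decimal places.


dt = T/N = 0.083333; dx = sigma*sqrt(3*dt) = 0.095000
u = exp(dx) = 1.099659; d = 1/u = 0.909373
p_u = 0.171908, p_m = 0.666667, p_d = 0.161425
Discount per step: exp(-r*dt) = 0.997503
Stock lattice S(k, j) with j the centered position index:
  k=0: S(0,+0) = 10.1200
  k=1: S(1,-1) = 9.2029; S(1,+0) = 10.1200; S(1,+1) = 11.1285
  k=2: S(2,-2) = 8.3688; S(2,-1) = 9.2029; S(2,+0) = 10.1200; S(2,+1) = 11.1285; S(2,+2) = 12.2376
  k=3: S(3,-3) = 7.6104; S(3,-2) = 8.3688; S(3,-1) = 9.2029; S(3,+0) = 10.1200; S(3,+1) = 11.1285; S(3,+2) = 12.2376; S(3,+3) = 13.4572
Terminal payoffs V(N, j) = max(S_T - K, 0):
  V(3,-3) = 0.000000; V(3,-2) = 0.000000; V(3,-1) = 0.000000; V(3,+0) = 0.000000; V(3,+1) = 0.000000; V(3,+2) = 0.867606; V(3,+3) = 2.087192
Backward induction: V(k, j) = exp(-r*dt) * [p_u * V(k+1, j+1) + p_m * V(k+1, j) + p_d * V(k+1, j-1)]
  V(2,-2) = exp(-r*dt) * [p_u*0.000000 + p_m*0.000000 + p_d*0.000000] = 0.000000
  V(2,-1) = exp(-r*dt) * [p_u*0.000000 + p_m*0.000000 + p_d*0.000000] = 0.000000
  V(2,+0) = exp(-r*dt) * [p_u*0.000000 + p_m*0.000000 + p_d*0.000000] = 0.000000
  V(2,+1) = exp(-r*dt) * [p_u*0.867606 + p_m*0.000000 + p_d*0.000000] = 0.148776
  V(2,+2) = exp(-r*dt) * [p_u*2.087192 + p_m*0.867606 + p_d*0.000000] = 0.934869
  V(1,-1) = exp(-r*dt) * [p_u*0.000000 + p_m*0.000000 + p_d*0.000000] = 0.000000
  V(1,+0) = exp(-r*dt) * [p_u*0.148776 + p_m*0.000000 + p_d*0.000000] = 0.025512
  V(1,+1) = exp(-r*dt) * [p_u*0.934869 + p_m*0.148776 + p_d*0.000000] = 0.259246
  V(0,+0) = exp(-r*dt) * [p_u*0.259246 + p_m*0.025512 + p_d*0.000000] = 0.061421

Answer: Price = V(0,0) = 0.0614


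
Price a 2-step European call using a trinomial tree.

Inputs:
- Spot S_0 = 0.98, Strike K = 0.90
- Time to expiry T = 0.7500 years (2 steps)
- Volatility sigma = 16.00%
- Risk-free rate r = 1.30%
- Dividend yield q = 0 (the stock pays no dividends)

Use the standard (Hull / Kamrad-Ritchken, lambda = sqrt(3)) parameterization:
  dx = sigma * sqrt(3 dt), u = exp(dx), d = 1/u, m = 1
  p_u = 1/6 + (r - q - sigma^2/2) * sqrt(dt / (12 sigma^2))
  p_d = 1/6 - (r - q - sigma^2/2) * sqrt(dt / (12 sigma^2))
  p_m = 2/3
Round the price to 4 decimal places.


dt = T/N = 0.375000; dx = sigma*sqrt(3*dt) = 0.169706
u = exp(dx) = 1.184956; d = 1/u = 0.843913
p_u = 0.166888, p_m = 0.666667, p_d = 0.166446
Discount per step: exp(-r*dt) = 0.995137
Stock lattice S(k, j) with j the centered position index:
  k=0: S(0,+0) = 0.9800
  k=1: S(1,-1) = 0.8270; S(1,+0) = 0.9800; S(1,+1) = 1.1613
  k=2: S(2,-2) = 0.6979; S(2,-1) = 0.8270; S(2,+0) = 0.9800; S(2,+1) = 1.1613; S(2,+2) = 1.3760
Terminal payoffs V(N, j) = max(S_T - K, 0):
  V(2,-2) = 0.000000; V(2,-1) = 0.000000; V(2,+0) = 0.080000; V(2,+1) = 0.261257; V(2,+2) = 0.476038
Backward induction: V(k, j) = exp(-r*dt) * [p_u * V(k+1, j+1) + p_m * V(k+1, j) + p_d * V(k+1, j-1)]
  V(1,-1) = exp(-r*dt) * [p_u*0.080000 + p_m*0.000000 + p_d*0.000000] = 0.013286
  V(1,+0) = exp(-r*dt) * [p_u*0.261257 + p_m*0.080000 + p_d*0.000000] = 0.096462
  V(1,+1) = exp(-r*dt) * [p_u*0.476038 + p_m*0.261257 + p_d*0.080000] = 0.265634
  V(0,+0) = exp(-r*dt) * [p_u*0.265634 + p_m*0.096462 + p_d*0.013286] = 0.110312

Answer: Price = V(0,0) = 0.1103


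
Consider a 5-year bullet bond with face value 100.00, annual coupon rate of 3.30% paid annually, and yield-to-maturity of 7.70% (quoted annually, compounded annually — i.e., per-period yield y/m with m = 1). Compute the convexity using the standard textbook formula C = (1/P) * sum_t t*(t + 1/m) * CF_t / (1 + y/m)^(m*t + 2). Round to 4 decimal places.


Answer: Convexity = 23.4944

Derivation:
Coupon per period c = face * coupon_rate / m = 3.300000
Periods per year m = 1; per-period yield y/m = 0.077000
Number of cashflows N = 5
Cashflows (t years, CF_t, discount factor 1/(1+y/m)^(m*t), PV):
  t = 1.0000: CF_t = 3.300000, DF = 0.928505, PV = 3.064067
  t = 2.0000: CF_t = 3.300000, DF = 0.862122, PV = 2.845002
  t = 3.0000: CF_t = 3.300000, DF = 0.800484, PV = 2.641599
  t = 4.0000: CF_t = 3.300000, DF = 0.743254, PV = 2.452738
  t = 5.0000: CF_t = 103.300000, DF = 0.690115, PV = 71.288882
Price P = sum_t PV_t = 82.292287
Convexity numerator sum_t t*(t + 1/m) * CF_t / (1+y/m)^(m*t + 2):
  t = 1.0000: term = 5.283197
  t = 2.0000: term = 14.716427
  t = 3.0000: term = 27.328555
  t = 4.0000: term = 42.291172
  t = 5.0000: term = 1843.790840
Convexity = (1/P) * sum = 1933.410191 / 82.292287 = 23.494428


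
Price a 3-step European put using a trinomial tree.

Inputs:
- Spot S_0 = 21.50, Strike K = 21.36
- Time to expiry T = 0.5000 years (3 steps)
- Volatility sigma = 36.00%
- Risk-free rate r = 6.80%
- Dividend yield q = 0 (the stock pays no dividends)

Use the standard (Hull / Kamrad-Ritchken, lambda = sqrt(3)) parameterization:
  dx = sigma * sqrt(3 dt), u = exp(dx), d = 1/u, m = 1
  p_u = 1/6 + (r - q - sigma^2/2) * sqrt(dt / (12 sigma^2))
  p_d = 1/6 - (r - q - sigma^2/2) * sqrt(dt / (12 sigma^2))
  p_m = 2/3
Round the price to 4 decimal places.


Answer: Price = V(0,0) = 1.5613

Derivation:
dt = T/N = 0.166667; dx = sigma*sqrt(3*dt) = 0.254558
u = exp(dx) = 1.289892; d = 1/u = 0.775259
p_u = 0.167714, p_m = 0.666667, p_d = 0.165619
Discount per step: exp(-r*dt) = 0.988731
Stock lattice S(k, j) with j the centered position index:
  k=0: S(0,+0) = 21.5000
  k=1: S(1,-1) = 16.6681; S(1,+0) = 21.5000; S(1,+1) = 27.7327
  k=2: S(2,-2) = 12.9221; S(2,-1) = 16.6681; S(2,+0) = 21.5000; S(2,+1) = 27.7327; S(2,+2) = 35.7722
  k=3: S(3,-3) = 10.0179; S(3,-2) = 12.9221; S(3,-1) = 16.6681; S(3,+0) = 21.5000; S(3,+1) = 27.7327; S(3,+2) = 35.7722; S(3,+3) = 46.1422
Terminal payoffs V(N, j) = max(K - S_T, 0):
  V(3,-3) = 11.342059; V(3,-2) = 8.437938; V(3,-1) = 4.691937; V(3,+0) = 0.000000; V(3,+1) = 0.000000; V(3,+2) = 0.000000; V(3,+3) = 0.000000
Backward induction: V(k, j) = exp(-r*dt) * [p_u * V(k+1, j+1) + p_m * V(k+1, j) + p_d * V(k+1, j-1)]
  V(2,-2) = exp(-r*dt) * [p_u*4.691937 + p_m*8.437938 + p_d*11.342059] = 8.197228
  V(2,-1) = exp(-r*dt) * [p_u*0.000000 + p_m*4.691937 + p_d*8.437938] = 4.474443
  V(2,+0) = exp(-r*dt) * [p_u*0.000000 + p_m*0.000000 + p_d*4.691937] = 0.768317
  V(2,+1) = exp(-r*dt) * [p_u*0.000000 + p_m*0.000000 + p_d*0.000000] = 0.000000
  V(2,+2) = exp(-r*dt) * [p_u*0.000000 + p_m*0.000000 + p_d*0.000000] = 0.000000
  V(1,-1) = exp(-r*dt) * [p_u*0.768317 + p_m*4.474443 + p_d*8.197228] = 4.419070
  V(1,+0) = exp(-r*dt) * [p_u*0.000000 + p_m*0.768317 + p_d*4.474443] = 1.239141
  V(1,+1) = exp(-r*dt) * [p_u*0.000000 + p_m*0.000000 + p_d*0.768317] = 0.125814
  V(0,+0) = exp(-r*dt) * [p_u*0.125814 + p_m*1.239141 + p_d*4.419070] = 1.561282


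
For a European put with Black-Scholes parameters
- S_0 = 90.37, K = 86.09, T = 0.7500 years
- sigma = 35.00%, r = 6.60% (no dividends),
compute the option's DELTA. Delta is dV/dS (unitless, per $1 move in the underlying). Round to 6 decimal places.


Answer: Delta = -0.317417

Derivation:
d1 = 0.4749335878; d2 = 0.1718246965
phi(d1) = 0.3563936183; exp(-qT) = 1.0000000000; exp(-rT) = 0.9517051581
N(-d1) = 0.3174171552
Delta = -exp(-qT) * N(-d1) = -1.0000000000 * 0.3174171552 = -0.317417


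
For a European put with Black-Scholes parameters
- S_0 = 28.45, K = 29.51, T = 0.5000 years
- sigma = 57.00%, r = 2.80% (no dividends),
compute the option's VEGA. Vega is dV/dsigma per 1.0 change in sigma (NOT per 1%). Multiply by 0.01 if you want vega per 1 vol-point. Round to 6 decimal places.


Answer: Vega = 7.941093

Derivation:
d1 = 0.1455001755; d2 = -0.2575506898
phi(d1) = 0.3947416875; exp(-qT) = 1.0000000000; exp(-rT) = 0.9860975443
Vega = S * exp(-qT) * phi(d1) * sqrt(T) = 28.4500 * 1.0000000000 * 0.3947416875 * 0.7071067812 = 7.941093


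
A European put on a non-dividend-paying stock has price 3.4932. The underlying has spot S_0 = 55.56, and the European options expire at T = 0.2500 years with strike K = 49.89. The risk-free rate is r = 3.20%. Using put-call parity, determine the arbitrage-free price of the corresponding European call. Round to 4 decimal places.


Put-call parity: C - P = S_0 * exp(-qT) - K * exp(-rT).
S_0 * exp(-qT) = 55.5600 * 1.00000000 = 55.56000000
K * exp(-rT) = 49.8900 * 0.99203191 = 49.49247223
C = P + S*exp(-qT) - K*exp(-rT)
C = 3.4932 + 55.56000000 - 49.49247223 = 9.5607

Answer: Call price = 9.5607


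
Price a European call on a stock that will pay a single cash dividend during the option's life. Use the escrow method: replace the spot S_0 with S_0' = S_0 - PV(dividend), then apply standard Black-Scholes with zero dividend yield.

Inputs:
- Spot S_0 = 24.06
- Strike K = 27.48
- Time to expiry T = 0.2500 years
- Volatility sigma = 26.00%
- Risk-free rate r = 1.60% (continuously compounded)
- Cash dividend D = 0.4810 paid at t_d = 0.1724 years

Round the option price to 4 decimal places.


Answer: Price = 0.2063

Derivation:
PV(D) = D * exp(-r * t_d) = 0.4810 * 0.99724540 = 0.47967504
S_0' = S_0 - PV(D) = 24.0600 - 0.47967504 = 23.58032496
d1 = (ln(S_0'/K) + (r + sigma^2/2)*T) / (sigma*sqrt(T)) = -1.08150609
d2 = d1 - sigma*sqrt(T) = -1.21150609
exp(-rT) = 0.99600799
N(d1) = 0.13973603; N(d2) = 0.11285075
C = S_0' * N(d1) - K * exp(-rT) * N(d2) = 23.58032496 * 0.13973603 - 27.4800 * 0.99600799 * 0.11285075 = 0.2063


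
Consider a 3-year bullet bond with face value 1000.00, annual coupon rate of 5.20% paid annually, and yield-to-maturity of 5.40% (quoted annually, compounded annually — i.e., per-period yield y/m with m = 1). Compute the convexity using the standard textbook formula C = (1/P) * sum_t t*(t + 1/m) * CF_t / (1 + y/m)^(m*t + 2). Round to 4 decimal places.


Answer: Convexity = 10.1012

Derivation:
Coupon per period c = face * coupon_rate / m = 52.000000
Periods per year m = 1; per-period yield y/m = 0.054000
Number of cashflows N = 3
Cashflows (t years, CF_t, discount factor 1/(1+y/m)^(m*t), PV):
  t = 1.0000: CF_t = 52.000000, DF = 0.948767, PV = 49.335863
  t = 2.0000: CF_t = 52.000000, DF = 0.900158, PV = 46.808220
  t = 3.0000: CF_t = 1052.000000, DF = 0.854040, PV = 898.449988
Price P = sum_t PV_t = 994.594071
Convexity numerator sum_t t*(t + 1/m) * CF_t / (1+y/m)^(m*t + 2):
  t = 1.0000: term = 88.820151
  t = 2.0000: term = 252.808779
  t = 3.0000: term = 9704.964061
Convexity = (1/P) * sum = 10046.592991 / 994.594071 = 10.101199


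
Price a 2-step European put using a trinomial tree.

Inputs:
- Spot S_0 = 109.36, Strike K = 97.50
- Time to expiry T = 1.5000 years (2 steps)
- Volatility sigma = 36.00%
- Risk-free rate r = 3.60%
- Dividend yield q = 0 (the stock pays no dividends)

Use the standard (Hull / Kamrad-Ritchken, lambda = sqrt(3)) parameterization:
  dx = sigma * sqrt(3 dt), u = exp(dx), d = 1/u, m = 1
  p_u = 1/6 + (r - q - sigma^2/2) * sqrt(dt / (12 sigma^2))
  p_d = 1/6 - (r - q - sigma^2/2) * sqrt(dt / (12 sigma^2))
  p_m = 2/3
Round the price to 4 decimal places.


Answer: Price = V(0,0) = 9.9560

Derivation:
dt = T/N = 0.750000; dx = sigma*sqrt(3*dt) = 0.540000
u = exp(dx) = 1.716007; d = 1/u = 0.582748
p_u = 0.146667, p_m = 0.666667, p_d = 0.186667
Discount per step: exp(-r*dt) = 0.973361
Stock lattice S(k, j) with j the centered position index:
  k=0: S(0,+0) = 109.3600
  k=1: S(1,-1) = 63.7293; S(1,+0) = 109.3600; S(1,+1) = 187.6625
  k=2: S(2,-2) = 37.1382; S(2,-1) = 63.7293; S(2,+0) = 109.3600; S(2,+1) = 187.6625; S(2,+2) = 322.0302
Terminal payoffs V(N, j) = max(K - S_T, 0):
  V(2,-2) = 60.361833; V(2,-1) = 33.770651; V(2,+0) = 0.000000; V(2,+1) = 0.000000; V(2,+2) = 0.000000
Backward induction: V(k, j) = exp(-r*dt) * [p_u * V(k+1, j+1) + p_m * V(k+1, j) + p_d * V(k+1, j-1)]
  V(1,-1) = exp(-r*dt) * [p_u*0.000000 + p_m*33.770651 + p_d*60.361833] = 32.881417
  V(1,+0) = exp(-r*dt) * [p_u*0.000000 + p_m*0.000000 + p_d*33.770651] = 6.135928
  V(1,+1) = exp(-r*dt) * [p_u*0.000000 + p_m*0.000000 + p_d*0.000000] = 0.000000
  V(0,+0) = exp(-r*dt) * [p_u*0.000000 + p_m*6.135928 + p_d*32.881417] = 9.956009
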